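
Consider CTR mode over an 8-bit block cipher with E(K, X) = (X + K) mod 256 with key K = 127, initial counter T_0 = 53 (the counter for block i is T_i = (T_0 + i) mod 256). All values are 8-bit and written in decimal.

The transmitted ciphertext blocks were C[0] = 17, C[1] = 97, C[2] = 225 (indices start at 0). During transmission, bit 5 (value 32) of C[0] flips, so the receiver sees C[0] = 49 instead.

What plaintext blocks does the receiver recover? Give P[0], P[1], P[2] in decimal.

CTR decryption: S_i = E(K, T_i) where T_i is the counter for block i; P_i = C_i ⊕ S_i.
Only C[0] changed, to 49. In CTR, a change in C_i flips the same bit in P_i only; the keystream is unaffected. Decrypting the received ciphertext:
P[0]: T = 53, S = E(K, T) = 180; 49 ⊕ 180 = 133.
P[1]: T = 54, S = E(K, T) = 181; 97 ⊕ 181 = 212.
P[2]: T = 55, S = E(K, T) = 182; 225 ⊕ 182 = 87.
Blocks that differ from the original plaintext: P[0].

P[0] = 133, P[1] = 212, P[2] = 87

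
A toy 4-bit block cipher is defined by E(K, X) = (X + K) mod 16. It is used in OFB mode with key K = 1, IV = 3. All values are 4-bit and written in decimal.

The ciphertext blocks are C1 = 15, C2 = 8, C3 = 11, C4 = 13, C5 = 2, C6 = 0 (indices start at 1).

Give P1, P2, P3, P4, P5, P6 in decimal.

P1 = 11, P2 = 13, P3 = 13, P4 = 10, P5 = 10, P6 = 9

OFB decryption: S_i = E(K, S_{i−1}) with S_{0} = IV; P_i = C_i ⊕ S_i.
P1: S = E(K, 3) = 4; 15 ⊕ 4 = 11.
P2: S = E(K, 4) = 5; 8 ⊕ 5 = 13.
P3: S = E(K, 5) = 6; 11 ⊕ 6 = 13.
P4: S = E(K, 6) = 7; 13 ⊕ 7 = 10.
P5: S = E(K, 7) = 8; 2 ⊕ 8 = 10.
P6: S = E(K, 8) = 9; 0 ⊕ 9 = 9.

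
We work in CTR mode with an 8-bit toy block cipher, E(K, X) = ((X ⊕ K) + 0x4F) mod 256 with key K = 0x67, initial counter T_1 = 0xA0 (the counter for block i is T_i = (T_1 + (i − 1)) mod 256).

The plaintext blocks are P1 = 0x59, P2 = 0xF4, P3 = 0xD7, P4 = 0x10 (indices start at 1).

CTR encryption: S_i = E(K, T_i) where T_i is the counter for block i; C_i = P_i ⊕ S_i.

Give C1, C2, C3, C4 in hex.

C1 = 0x4F, C2 = 0xE1, C3 = 0xC3, C4 = 0x03

C1: T = 0xA0, S = E(K, T) = 0x16; 0x59 ⊕ 0x16 = 0x4F.
C2: T = 0xA1, S = E(K, T) = 0x15; 0xF4 ⊕ 0x15 = 0xE1.
C3: T = 0xA2, S = E(K, T) = 0x14; 0xD7 ⊕ 0x14 = 0xC3.
C4: T = 0xA3, S = E(K, T) = 0x13; 0x10 ⊕ 0x13 = 0x03.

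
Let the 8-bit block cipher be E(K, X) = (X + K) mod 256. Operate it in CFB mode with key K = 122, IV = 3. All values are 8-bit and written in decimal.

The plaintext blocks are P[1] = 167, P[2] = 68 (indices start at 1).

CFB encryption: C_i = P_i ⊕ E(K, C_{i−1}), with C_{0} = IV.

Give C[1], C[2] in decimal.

C[1]: E(K, 3) = 125; 167 ⊕ 125 = 218.
C[2]: E(K, 218) = 84; 68 ⊕ 84 = 16.

C[1] = 218, C[2] = 16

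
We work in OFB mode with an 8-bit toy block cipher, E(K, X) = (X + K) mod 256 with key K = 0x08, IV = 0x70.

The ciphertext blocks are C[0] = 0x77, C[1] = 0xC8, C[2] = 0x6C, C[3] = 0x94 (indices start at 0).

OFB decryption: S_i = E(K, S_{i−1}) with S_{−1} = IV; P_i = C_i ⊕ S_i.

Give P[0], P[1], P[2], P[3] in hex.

P[0] = 0x0F, P[1] = 0x48, P[2] = 0xE4, P[3] = 0x04

P[0]: S = E(K, 0x70) = 0x78; 0x77 ⊕ 0x78 = 0x0F.
P[1]: S = E(K, 0x78) = 0x80; 0xC8 ⊕ 0x80 = 0x48.
P[2]: S = E(K, 0x80) = 0x88; 0x6C ⊕ 0x88 = 0xE4.
P[3]: S = E(K, 0x88) = 0x90; 0x94 ⊕ 0x90 = 0x04.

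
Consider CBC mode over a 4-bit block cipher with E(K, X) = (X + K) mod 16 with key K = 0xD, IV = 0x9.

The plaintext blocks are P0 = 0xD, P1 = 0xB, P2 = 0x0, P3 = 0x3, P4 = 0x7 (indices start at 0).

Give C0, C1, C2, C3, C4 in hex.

CBC encryption: C_i = E(K, P_i ⊕ C_{i−1}), with C_{−1} = IV.
C0: P0 ⊕ 0x9 = 0x4; E(K, 0x4) = 0x1.
C1: P1 ⊕ 0x1 = 0xA; E(K, 0xA) = 0x7.
C2: P2 ⊕ 0x7 = 0x7; E(K, 0x7) = 0x4.
C3: P3 ⊕ 0x4 = 0x7; E(K, 0x7) = 0x4.
C4: P4 ⊕ 0x4 = 0x3; E(K, 0x3) = 0x0.

C0 = 0x1, C1 = 0x7, C2 = 0x4, C3 = 0x4, C4 = 0x0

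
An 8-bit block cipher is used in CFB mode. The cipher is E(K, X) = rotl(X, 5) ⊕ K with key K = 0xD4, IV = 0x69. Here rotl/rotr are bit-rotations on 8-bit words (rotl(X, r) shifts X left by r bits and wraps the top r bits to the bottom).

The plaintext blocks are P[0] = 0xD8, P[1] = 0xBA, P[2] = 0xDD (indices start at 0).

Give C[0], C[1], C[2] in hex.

C[0] = 0x21, C[1] = 0x4A, C[2] = 0x40

CFB encryption: C_i = P_i ⊕ E(K, C_{i−1}), with C_{−1} = IV.
C[0]: E(K, 0x69) = 0xF9; 0xD8 ⊕ 0xF9 = 0x21.
C[1]: E(K, 0x21) = 0xF0; 0xBA ⊕ 0xF0 = 0x4A.
C[2]: E(K, 0x4A) = 0x9D; 0xDD ⊕ 0x9D = 0x40.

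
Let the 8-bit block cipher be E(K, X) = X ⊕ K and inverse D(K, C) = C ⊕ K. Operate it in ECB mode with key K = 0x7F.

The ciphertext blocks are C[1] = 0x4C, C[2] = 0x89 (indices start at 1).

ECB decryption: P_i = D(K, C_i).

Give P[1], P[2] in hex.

P[1]: D(K, 0x4C) = 0x33.
P[2]: D(K, 0x89) = 0xF6.

P[1] = 0x33, P[2] = 0xF6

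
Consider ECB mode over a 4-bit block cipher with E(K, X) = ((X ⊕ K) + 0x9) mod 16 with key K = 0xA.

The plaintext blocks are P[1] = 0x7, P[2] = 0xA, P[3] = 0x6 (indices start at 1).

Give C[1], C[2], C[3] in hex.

C[1] = 0x6, C[2] = 0x9, C[3] = 0x5

ECB encryption: C_i = E(K, P_i).
C[1]: E(K, 0x7) = 0x6.
C[2]: E(K, 0xA) = 0x9.
C[3]: E(K, 0x6) = 0x5.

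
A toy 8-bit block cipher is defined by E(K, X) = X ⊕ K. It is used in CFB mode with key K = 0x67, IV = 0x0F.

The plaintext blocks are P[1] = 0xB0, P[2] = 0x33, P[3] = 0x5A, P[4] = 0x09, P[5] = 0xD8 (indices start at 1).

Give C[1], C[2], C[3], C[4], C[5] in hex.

CFB encryption: C_i = P_i ⊕ E(K, C_{i−1}), with C_{0} = IV.
C[1]: E(K, 0x0F) = 0x68; 0xB0 ⊕ 0x68 = 0xD8.
C[2]: E(K, 0xD8) = 0xBF; 0x33 ⊕ 0xBF = 0x8C.
C[3]: E(K, 0x8C) = 0xEB; 0x5A ⊕ 0xEB = 0xB1.
C[4]: E(K, 0xB1) = 0xD6; 0x09 ⊕ 0xD6 = 0xDF.
C[5]: E(K, 0xDF) = 0xB8; 0xD8 ⊕ 0xB8 = 0x60.

C[1] = 0xD8, C[2] = 0x8C, C[3] = 0xB1, C[4] = 0xDF, C[5] = 0x60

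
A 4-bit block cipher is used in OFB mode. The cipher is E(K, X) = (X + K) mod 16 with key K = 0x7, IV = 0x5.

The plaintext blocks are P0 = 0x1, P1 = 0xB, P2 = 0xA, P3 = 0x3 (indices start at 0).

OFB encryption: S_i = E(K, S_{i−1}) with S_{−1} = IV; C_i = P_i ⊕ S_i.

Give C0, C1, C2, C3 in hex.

C0 = 0xD, C1 = 0x8, C2 = 0x0, C3 = 0x2

C0: S = E(K, 0x5) = 0xC; 0x1 ⊕ 0xC = 0xD.
C1: S = E(K, 0xC) = 0x3; 0xB ⊕ 0x3 = 0x8.
C2: S = E(K, 0x3) = 0xA; 0xA ⊕ 0xA = 0x0.
C3: S = E(K, 0xA) = 0x1; 0x3 ⊕ 0x1 = 0x2.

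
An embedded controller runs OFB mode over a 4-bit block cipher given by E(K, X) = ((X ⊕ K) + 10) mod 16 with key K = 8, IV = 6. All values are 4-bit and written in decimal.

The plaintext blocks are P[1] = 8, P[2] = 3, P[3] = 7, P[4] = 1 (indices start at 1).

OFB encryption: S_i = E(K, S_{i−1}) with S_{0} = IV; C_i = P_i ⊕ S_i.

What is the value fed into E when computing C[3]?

C[1]: S = E(K, 6) = 8; 8 ⊕ 8 = 0.
C[2]: S = E(K, 8) = 10; 3 ⊕ 10 = 9.
C[3]: S = E(K, 10) = 12; 7 ⊕ 12 = 11.
So the input to E for block [3] is 10.

10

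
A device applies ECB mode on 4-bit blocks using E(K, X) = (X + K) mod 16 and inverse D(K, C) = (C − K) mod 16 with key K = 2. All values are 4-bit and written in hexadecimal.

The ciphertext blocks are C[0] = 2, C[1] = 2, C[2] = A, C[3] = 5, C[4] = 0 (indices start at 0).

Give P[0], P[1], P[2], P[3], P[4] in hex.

P[0] = 0, P[1] = 0, P[2] = 8, P[3] = 3, P[4] = E

ECB decryption: P_i = D(K, C_i).
P[0]: D(K, 2) = 0.
P[1]: D(K, 2) = 0.
P[2]: D(K, A) = 8.
P[3]: D(K, 5) = 3.
P[4]: D(K, 0) = E.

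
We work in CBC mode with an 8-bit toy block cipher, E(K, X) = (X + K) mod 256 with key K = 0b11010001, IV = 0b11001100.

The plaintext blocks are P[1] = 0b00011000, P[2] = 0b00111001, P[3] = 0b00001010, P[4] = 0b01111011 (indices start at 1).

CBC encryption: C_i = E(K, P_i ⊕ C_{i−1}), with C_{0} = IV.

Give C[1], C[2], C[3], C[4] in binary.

C[1] = 0b10100101, C[2] = 0b01101101, C[3] = 0b00111000, C[4] = 0b00010100

C[1]: P[1] ⊕ 0b11001100 = 0b11010100; E(K, 0b11010100) = 0b10100101.
C[2]: P[2] ⊕ 0b10100101 = 0b10011100; E(K, 0b10011100) = 0b01101101.
C[3]: P[3] ⊕ 0b01101101 = 0b01100111; E(K, 0b01100111) = 0b00111000.
C[4]: P[4] ⊕ 0b00111000 = 0b01000011; E(K, 0b01000011) = 0b00010100.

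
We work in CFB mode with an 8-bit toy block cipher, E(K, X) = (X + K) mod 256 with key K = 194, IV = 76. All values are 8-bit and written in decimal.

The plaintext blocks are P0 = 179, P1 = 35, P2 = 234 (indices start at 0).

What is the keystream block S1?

127

CFB encryption: C_i = P_i ⊕ E(K, C_{i−1}), with C_{−1} = IV.
C0: E(K, 76) = 14; 179 ⊕ 14 = 189.
C1: E(K, 189) = 127; 35 ⊕ 127 = 92.
So S1 = 127.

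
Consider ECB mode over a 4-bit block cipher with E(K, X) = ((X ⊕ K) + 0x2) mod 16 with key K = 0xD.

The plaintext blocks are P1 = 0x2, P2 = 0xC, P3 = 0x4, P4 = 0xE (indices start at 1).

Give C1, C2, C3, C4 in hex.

C1 = 0x1, C2 = 0x3, C3 = 0xB, C4 = 0x5

ECB encryption: C_i = E(K, P_i).
C1: E(K, 0x2) = 0x1.
C2: E(K, 0xC) = 0x3.
C3: E(K, 0x4) = 0xB.
C4: E(K, 0xE) = 0x5.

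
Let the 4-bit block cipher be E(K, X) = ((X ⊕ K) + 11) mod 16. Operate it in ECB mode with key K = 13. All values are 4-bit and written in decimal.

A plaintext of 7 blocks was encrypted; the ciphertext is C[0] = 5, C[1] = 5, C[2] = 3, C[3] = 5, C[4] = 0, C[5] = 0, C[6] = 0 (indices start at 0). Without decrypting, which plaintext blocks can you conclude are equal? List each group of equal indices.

P[0] = P[1] = P[3]; P[4] = P[5] = P[6]

ECB encrypts each block independently with the same key, so equal ciphertext blocks imply equal plaintext blocks.
C[0] = C[1] = C[3] = 5, so P[0] = P[1] = P[3].
C[4] = C[5] = C[6] = 0, so P[4] = P[5] = P[6].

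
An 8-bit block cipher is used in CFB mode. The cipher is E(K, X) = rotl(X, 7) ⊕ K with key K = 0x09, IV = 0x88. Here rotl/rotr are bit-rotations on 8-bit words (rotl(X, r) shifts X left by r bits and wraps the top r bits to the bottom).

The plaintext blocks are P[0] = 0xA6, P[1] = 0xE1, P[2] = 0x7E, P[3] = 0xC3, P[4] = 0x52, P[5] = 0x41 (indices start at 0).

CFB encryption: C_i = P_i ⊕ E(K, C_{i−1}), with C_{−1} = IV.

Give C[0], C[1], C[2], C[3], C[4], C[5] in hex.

C[0]: E(K, 0x88) = 0x4D; 0xA6 ⊕ 0x4D = 0xEB.
C[1]: E(K, 0xEB) = 0xFC; 0xE1 ⊕ 0xFC = 0x1D.
C[2]: E(K, 0x1D) = 0x87; 0x7E ⊕ 0x87 = 0xF9.
C[3]: E(K, 0xF9) = 0xF5; 0xC3 ⊕ 0xF5 = 0x36.
C[4]: E(K, 0x36) = 0x12; 0x52 ⊕ 0x12 = 0x40.
C[5]: E(K, 0x40) = 0x29; 0x41 ⊕ 0x29 = 0x68.

C[0] = 0xEB, C[1] = 0x1D, C[2] = 0xF9, C[3] = 0x36, C[4] = 0x40, C[5] = 0x68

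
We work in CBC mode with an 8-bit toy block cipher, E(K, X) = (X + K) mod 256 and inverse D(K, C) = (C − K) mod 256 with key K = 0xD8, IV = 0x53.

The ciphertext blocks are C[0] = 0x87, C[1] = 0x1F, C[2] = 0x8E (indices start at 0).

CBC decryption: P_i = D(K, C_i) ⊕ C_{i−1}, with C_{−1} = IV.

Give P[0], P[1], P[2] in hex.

P[0]: D(K, 0x87) = 0xAF; 0xAF ⊕ 0x53 = 0xFC.
P[1]: D(K, 0x1F) = 0x47; 0x47 ⊕ 0x87 = 0xC0.
P[2]: D(K, 0x8E) = 0xB6; 0xB6 ⊕ 0x1F = 0xA9.

P[0] = 0xFC, P[1] = 0xC0, P[2] = 0xA9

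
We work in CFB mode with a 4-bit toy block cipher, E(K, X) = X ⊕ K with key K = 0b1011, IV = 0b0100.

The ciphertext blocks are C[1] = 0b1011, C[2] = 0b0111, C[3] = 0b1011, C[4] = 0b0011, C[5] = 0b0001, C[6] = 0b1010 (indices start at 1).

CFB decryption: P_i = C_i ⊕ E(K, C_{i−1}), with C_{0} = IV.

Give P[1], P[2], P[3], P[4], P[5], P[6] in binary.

P[1] = 0b0100, P[2] = 0b0111, P[3] = 0b0111, P[4] = 0b0011, P[5] = 0b1001, P[6] = 0b0000

P[1]: E(K, 0b0100) = 0b1111; 0b1011 ⊕ 0b1111 = 0b0100.
P[2]: E(K, 0b1011) = 0b0000; 0b0111 ⊕ 0b0000 = 0b0111.
P[3]: E(K, 0b0111) = 0b1100; 0b1011 ⊕ 0b1100 = 0b0111.
P[4]: E(K, 0b1011) = 0b0000; 0b0011 ⊕ 0b0000 = 0b0011.
P[5]: E(K, 0b0011) = 0b1000; 0b0001 ⊕ 0b1000 = 0b1001.
P[6]: E(K, 0b0001) = 0b1010; 0b1010 ⊕ 0b1010 = 0b0000.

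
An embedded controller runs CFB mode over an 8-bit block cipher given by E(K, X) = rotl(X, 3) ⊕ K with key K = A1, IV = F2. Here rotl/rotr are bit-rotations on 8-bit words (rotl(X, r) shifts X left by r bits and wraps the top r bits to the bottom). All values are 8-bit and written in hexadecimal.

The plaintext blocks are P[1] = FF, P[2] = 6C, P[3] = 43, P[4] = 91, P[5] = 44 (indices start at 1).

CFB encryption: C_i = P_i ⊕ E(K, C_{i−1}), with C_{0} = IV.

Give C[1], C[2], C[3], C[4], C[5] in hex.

C[1]: E(K, F2) = 36; FF ⊕ 36 = C9.
C[2]: E(K, C9) = EF; 6C ⊕ EF = 83.
C[3]: E(K, 83) = BD; 43 ⊕ BD = FE.
C[4]: E(K, FE) = 56; 91 ⊕ 56 = C7.
C[5]: E(K, C7) = 9F; 44 ⊕ 9F = DB.

C[1] = C9, C[2] = 83, C[3] = FE, C[4] = C7, C[5] = DB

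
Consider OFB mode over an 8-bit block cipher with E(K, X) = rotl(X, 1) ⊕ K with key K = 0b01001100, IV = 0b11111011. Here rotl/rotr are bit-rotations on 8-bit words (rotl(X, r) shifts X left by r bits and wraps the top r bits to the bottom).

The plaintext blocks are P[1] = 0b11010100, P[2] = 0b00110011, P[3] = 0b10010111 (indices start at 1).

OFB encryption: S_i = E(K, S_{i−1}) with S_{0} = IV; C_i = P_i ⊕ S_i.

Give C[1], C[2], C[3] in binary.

C[1]: S = E(K, 0b11111011) = 0b10111011; 0b11010100 ⊕ 0b10111011 = 0b01101111.
C[2]: S = E(K, 0b10111011) = 0b00111011; 0b00110011 ⊕ 0b00111011 = 0b00001000.
C[3]: S = E(K, 0b00111011) = 0b00111010; 0b10010111 ⊕ 0b00111010 = 0b10101101.

C[1] = 0b01101111, C[2] = 0b00001000, C[3] = 0b10101101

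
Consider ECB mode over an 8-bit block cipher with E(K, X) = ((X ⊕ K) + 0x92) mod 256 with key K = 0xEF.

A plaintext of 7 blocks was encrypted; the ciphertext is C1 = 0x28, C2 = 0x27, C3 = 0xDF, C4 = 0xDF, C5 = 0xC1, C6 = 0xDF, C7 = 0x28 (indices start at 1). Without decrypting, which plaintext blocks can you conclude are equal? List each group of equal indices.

ECB encrypts each block independently with the same key, so equal ciphertext blocks imply equal plaintext blocks.
C1 = C7 = 0x28, so P1 = P7.
C3 = C4 = C6 = 0xDF, so P3 = P4 = P6.

P1 = P7; P3 = P4 = P6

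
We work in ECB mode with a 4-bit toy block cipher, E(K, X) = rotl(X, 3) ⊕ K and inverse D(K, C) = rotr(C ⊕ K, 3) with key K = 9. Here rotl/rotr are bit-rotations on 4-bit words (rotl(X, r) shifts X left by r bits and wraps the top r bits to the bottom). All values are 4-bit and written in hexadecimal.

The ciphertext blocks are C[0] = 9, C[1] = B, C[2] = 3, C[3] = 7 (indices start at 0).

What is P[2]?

P[2] = 5

ECB decryption: P_i = D(K, C_i).
P[2]: D(K, 3) = 5.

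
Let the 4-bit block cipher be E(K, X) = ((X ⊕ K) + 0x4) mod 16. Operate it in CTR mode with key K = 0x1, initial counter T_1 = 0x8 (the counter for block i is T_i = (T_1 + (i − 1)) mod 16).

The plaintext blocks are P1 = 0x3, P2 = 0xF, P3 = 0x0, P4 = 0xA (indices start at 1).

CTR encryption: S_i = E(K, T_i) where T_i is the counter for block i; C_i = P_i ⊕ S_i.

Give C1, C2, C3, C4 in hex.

C1: T = 0x8, S = E(K, T) = 0xD; 0x3 ⊕ 0xD = 0xE.
C2: T = 0x9, S = E(K, T) = 0xC; 0xF ⊕ 0xC = 0x3.
C3: T = 0xA, S = E(K, T) = 0xF; 0x0 ⊕ 0xF = 0xF.
C4: T = 0xB, S = E(K, T) = 0xE; 0xA ⊕ 0xE = 0x4.

C1 = 0xE, C2 = 0x3, C3 = 0xF, C4 = 0x4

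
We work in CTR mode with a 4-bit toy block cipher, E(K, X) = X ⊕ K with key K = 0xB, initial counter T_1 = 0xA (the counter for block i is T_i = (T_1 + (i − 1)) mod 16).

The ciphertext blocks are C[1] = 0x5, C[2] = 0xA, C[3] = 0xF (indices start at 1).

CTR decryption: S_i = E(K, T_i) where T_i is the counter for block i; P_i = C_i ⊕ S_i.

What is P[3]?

P[3]: T = 0xC, S = E(K, T) = 0x7; 0xF ⊕ 0x7 = 0x8.

P[3] = 0x8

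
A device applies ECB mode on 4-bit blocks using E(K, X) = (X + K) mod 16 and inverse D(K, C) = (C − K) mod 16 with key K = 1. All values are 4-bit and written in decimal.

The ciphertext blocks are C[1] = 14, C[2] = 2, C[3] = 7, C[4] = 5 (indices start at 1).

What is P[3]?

ECB decryption: P_i = D(K, C_i).
P[3]: D(K, 7) = 6.

P[3] = 6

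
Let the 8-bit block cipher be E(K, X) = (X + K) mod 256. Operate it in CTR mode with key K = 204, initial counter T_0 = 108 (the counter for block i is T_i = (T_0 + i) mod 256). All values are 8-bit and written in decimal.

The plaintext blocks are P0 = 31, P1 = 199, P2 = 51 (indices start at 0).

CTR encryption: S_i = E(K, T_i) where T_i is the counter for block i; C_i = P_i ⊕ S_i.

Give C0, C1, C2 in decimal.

C0 = 39, C1 = 254, C2 = 9

C0: T = 108, S = E(K, T) = 56; 31 ⊕ 56 = 39.
C1: T = 109, S = E(K, T) = 57; 199 ⊕ 57 = 254.
C2: T = 110, S = E(K, T) = 58; 51 ⊕ 58 = 9.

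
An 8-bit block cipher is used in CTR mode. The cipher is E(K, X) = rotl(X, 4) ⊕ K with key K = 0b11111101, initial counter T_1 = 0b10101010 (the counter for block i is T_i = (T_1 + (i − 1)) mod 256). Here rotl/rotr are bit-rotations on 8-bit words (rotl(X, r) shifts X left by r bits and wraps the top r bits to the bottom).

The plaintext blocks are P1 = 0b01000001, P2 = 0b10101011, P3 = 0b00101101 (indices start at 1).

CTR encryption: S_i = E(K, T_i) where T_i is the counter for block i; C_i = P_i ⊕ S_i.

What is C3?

C1: T = 0b10101010, S = E(K, T) = 0b01010111; 0b01000001 ⊕ 0b01010111 = 0b00010110.
C2: T = 0b10101011, S = E(K, T) = 0b01000111; 0b10101011 ⊕ 0b01000111 = 0b11101100.
C3: T = 0b10101100, S = E(K, T) = 0b00110111; 0b00101101 ⊕ 0b00110111 = 0b00011010.

C3 = 0b00011010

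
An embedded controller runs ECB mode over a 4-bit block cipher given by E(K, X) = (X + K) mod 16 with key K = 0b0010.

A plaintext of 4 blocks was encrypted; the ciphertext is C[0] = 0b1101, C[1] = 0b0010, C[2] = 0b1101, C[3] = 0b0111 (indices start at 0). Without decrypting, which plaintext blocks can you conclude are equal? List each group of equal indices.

P[0] = P[2]

ECB encrypts each block independently with the same key, so equal ciphertext blocks imply equal plaintext blocks.
C[0] = C[2] = 0b1101, so P[0] = P[2].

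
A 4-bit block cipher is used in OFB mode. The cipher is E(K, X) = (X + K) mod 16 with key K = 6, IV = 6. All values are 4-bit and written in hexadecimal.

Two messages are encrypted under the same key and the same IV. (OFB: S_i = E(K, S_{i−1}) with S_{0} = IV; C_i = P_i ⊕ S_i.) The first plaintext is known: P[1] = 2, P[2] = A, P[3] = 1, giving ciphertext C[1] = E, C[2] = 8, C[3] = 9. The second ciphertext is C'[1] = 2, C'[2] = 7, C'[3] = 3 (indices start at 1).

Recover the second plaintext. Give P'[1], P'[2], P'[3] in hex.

P'[1] = E, P'[2] = 5, P'[3] = B

In OFB with a reused IV, both messages share the same keystream S_i, so C_i ⊕ C'_i = P_i ⊕ P'_i and thus P'_i = P_i ⊕ C_i ⊕ C'_i.
P'[1]: 2 ⊕ E ⊕ 2 = E.
P'[2]: A ⊕ 8 ⊕ 7 = 5.
P'[3]: 1 ⊕ 9 ⊕ 3 = B.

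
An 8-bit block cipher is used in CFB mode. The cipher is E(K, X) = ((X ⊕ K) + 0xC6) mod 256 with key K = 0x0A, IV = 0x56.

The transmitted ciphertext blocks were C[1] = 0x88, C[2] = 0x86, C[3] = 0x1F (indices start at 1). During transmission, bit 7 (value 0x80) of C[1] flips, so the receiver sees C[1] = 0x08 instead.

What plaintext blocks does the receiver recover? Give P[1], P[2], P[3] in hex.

P[1] = 0x2A, P[2] = 0x4E, P[3] = 0x4D

CFB decryption: P_i = C_i ⊕ E(K, C_{i−1}), with C_{0} = IV.
Only C[1] changed, to 0x08. In CFB, a change in C_i flips the same bit in P_i and garbles P_{i+1}. Decrypting the received ciphertext:
P[1]: E(K, 0x56) = 0x22; 0x08 ⊕ 0x22 = 0x2A.
P[2]: E(K, 0x08) = 0xC8; 0x86 ⊕ 0xC8 = 0x4E.
P[3]: E(K, 0x86) = 0x52; 0x1F ⊕ 0x52 = 0x4D.
Blocks that differ from the original plaintext: P[1], P[2].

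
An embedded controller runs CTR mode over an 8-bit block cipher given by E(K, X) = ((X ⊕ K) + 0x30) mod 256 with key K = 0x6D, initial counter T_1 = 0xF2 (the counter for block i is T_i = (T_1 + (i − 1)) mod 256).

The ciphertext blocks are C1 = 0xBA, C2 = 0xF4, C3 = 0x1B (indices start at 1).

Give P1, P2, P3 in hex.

CTR decryption: S_i = E(K, T_i) where T_i is the counter for block i; P_i = C_i ⊕ S_i.
P1: T = 0xF2, S = E(K, T) = 0xCF; 0xBA ⊕ 0xCF = 0x75.
P2: T = 0xF3, S = E(K, T) = 0xCE; 0xF4 ⊕ 0xCE = 0x3A.
P3: T = 0xF4, S = E(K, T) = 0xC9; 0x1B ⊕ 0xC9 = 0xD2.

P1 = 0x75, P2 = 0x3A, P3 = 0xD2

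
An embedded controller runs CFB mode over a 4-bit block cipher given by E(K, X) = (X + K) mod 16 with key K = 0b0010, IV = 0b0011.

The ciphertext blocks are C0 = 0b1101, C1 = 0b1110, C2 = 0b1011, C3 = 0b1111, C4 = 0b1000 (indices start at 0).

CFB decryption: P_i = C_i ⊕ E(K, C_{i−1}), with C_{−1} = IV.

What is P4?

P4 = 0b1001

P4: E(K, 0b1111) = 0b0001; 0b1000 ⊕ 0b0001 = 0b1001.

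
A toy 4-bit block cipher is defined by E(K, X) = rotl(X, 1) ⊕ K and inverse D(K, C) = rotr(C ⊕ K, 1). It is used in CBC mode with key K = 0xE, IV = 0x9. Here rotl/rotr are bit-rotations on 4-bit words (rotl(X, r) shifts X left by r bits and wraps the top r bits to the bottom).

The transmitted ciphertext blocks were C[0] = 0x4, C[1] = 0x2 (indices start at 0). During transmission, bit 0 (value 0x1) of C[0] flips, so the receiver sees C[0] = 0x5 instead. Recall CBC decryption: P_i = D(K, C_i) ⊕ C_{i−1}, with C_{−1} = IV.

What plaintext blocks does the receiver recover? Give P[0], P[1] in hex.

P[0] = 0x4, P[1] = 0x3

Only C[0] changed, to 0x5. In CBC, a change in C_i garbles P_i and flips the same bit in P_{i+1}. Decrypting the received ciphertext:
P[0]: D(K, 0x5) = 0xD; 0xD ⊕ 0x9 = 0x4.
P[1]: D(K, 0x2) = 0x6; 0x6 ⊕ 0x5 = 0x3.
Blocks that differ from the original plaintext: P[0], P[1].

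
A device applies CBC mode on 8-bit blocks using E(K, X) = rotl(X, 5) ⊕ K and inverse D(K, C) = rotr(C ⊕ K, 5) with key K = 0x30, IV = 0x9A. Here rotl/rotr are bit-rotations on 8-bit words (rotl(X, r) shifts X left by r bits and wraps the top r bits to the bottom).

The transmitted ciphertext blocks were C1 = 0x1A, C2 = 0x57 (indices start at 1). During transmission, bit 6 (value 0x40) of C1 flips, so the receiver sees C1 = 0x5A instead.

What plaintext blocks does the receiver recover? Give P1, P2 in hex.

P1 = 0xC9, P2 = 0x61

CBC decryption: P_i = D(K, C_i) ⊕ C_{i−1}, with C_{0} = IV.
Only C1 changed, to 0x5A. In CBC, a change in C_i garbles P_i and flips the same bit in P_{i+1}. Decrypting the received ciphertext:
P1: D(K, 0x5A) = 0x53; 0x53 ⊕ 0x9A = 0xC9.
P2: D(K, 0x57) = 0x3B; 0x3B ⊕ 0x5A = 0x61.
Blocks that differ from the original plaintext: P1, P2.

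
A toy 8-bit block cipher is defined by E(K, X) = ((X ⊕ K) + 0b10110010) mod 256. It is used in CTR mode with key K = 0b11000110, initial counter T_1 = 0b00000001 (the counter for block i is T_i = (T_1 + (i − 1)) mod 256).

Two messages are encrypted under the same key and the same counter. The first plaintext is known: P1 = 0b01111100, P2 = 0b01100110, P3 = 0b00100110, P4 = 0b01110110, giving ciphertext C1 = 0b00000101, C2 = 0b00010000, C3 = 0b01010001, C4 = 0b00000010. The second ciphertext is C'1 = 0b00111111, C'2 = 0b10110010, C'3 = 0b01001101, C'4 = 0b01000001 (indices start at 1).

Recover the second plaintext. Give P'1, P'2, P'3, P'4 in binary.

P'1 = 0b01000110, P'2 = 0b11000100, P'3 = 0b00111010, P'4 = 0b00110101

In CTR with a reused counter, both messages share the same keystream S_i, so C_i ⊕ C'_i = P_i ⊕ P'_i and thus P'_i = P_i ⊕ C_i ⊕ C'_i.
P'1: 0b01111100 ⊕ 0b00000101 ⊕ 0b00111111 = 0b01000110.
P'2: 0b01100110 ⊕ 0b00010000 ⊕ 0b10110010 = 0b11000100.
P'3: 0b00100110 ⊕ 0b01010001 ⊕ 0b01001101 = 0b00111010.
P'4: 0b01110110 ⊕ 0b00000010 ⊕ 0b01000001 = 0b00110101.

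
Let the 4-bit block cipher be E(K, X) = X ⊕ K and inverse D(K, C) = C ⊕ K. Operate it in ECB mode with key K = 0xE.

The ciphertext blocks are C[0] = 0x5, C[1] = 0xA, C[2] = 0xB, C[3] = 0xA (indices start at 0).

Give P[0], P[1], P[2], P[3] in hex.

ECB decryption: P_i = D(K, C_i).
P[0]: D(K, 0x5) = 0xB.
P[1]: D(K, 0xA) = 0x4.
P[2]: D(K, 0xB) = 0x5.
P[3]: D(K, 0xA) = 0x4.

P[0] = 0xB, P[1] = 0x4, P[2] = 0x5, P[3] = 0x4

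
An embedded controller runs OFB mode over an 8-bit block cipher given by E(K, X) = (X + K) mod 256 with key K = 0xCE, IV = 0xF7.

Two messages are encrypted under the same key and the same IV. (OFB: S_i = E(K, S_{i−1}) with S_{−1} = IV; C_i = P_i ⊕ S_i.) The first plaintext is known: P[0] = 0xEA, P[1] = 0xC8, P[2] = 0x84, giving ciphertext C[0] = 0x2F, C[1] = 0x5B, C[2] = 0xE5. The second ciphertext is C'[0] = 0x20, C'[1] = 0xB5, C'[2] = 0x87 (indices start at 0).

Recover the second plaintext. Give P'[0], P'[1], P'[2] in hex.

P'[0] = 0xE5, P'[1] = 0x26, P'[2] = 0xE6

In OFB with a reused IV, both messages share the same keystream S_i, so C_i ⊕ C'_i = P_i ⊕ P'_i and thus P'_i = P_i ⊕ C_i ⊕ C'_i.
P'[0]: 0xEA ⊕ 0x2F ⊕ 0x20 = 0xE5.
P'[1]: 0xC8 ⊕ 0x5B ⊕ 0xB5 = 0x26.
P'[2]: 0x84 ⊕ 0xE5 ⊕ 0x87 = 0xE6.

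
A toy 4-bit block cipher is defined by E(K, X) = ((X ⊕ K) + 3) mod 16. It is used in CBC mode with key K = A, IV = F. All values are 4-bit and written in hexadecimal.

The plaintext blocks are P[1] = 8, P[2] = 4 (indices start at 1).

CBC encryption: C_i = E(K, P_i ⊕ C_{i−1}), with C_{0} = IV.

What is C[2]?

C[2] = 1

C[1]: P[1] ⊕ F = 7; E(K, 7) = 0.
C[2]: P[2] ⊕ 0 = 4; E(K, 4) = 1.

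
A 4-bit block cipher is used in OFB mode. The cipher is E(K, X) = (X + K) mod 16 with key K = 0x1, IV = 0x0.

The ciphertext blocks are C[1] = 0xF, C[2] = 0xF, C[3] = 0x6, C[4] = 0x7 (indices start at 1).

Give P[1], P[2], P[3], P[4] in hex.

P[1] = 0xE, P[2] = 0xD, P[3] = 0x5, P[4] = 0x3

OFB decryption: S_i = E(K, S_{i−1}) with S_{0} = IV; P_i = C_i ⊕ S_i.
P[1]: S = E(K, 0x0) = 0x1; 0xF ⊕ 0x1 = 0xE.
P[2]: S = E(K, 0x1) = 0x2; 0xF ⊕ 0x2 = 0xD.
P[3]: S = E(K, 0x2) = 0x3; 0x6 ⊕ 0x3 = 0x5.
P[4]: S = E(K, 0x3) = 0x4; 0x7 ⊕ 0x4 = 0x3.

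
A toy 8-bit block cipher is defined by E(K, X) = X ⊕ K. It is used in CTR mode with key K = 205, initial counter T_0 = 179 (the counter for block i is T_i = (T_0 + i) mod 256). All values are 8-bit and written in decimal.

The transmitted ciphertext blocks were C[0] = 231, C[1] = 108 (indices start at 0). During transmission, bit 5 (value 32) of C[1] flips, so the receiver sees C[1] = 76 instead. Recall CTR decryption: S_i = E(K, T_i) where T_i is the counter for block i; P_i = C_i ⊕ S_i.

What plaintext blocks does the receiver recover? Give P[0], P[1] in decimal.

Only C[1] changed, to 76. In CTR, a change in C_i flips the same bit in P_i only; the keystream is unaffected. Decrypting the received ciphertext:
P[0]: T = 179, S = E(K, T) = 126; 231 ⊕ 126 = 153.
P[1]: T = 180, S = E(K, T) = 121; 76 ⊕ 121 = 53.
Blocks that differ from the original plaintext: P[1].

P[0] = 153, P[1] = 53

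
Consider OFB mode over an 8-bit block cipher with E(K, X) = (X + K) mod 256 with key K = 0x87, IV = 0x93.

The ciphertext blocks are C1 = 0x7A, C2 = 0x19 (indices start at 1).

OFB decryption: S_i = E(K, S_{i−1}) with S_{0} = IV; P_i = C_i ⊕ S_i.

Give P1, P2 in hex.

P1 = 0x60, P2 = 0xB8

P1: S = E(K, 0x93) = 0x1A; 0x7A ⊕ 0x1A = 0x60.
P2: S = E(K, 0x1A) = 0xA1; 0x19 ⊕ 0xA1 = 0xB8.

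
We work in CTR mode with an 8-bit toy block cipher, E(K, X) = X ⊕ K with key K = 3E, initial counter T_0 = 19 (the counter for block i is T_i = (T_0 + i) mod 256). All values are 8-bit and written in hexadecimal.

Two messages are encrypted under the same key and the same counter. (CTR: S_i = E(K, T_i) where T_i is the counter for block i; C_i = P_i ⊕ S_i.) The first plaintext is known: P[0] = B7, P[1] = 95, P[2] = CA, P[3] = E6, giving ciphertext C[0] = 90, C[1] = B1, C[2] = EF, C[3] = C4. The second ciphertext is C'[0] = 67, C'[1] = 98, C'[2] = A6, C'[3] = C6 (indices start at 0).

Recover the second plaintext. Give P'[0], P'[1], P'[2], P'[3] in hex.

P'[0] = 40, P'[1] = BC, P'[2] = 83, P'[3] = E4

In CTR with a reused counter, both messages share the same keystream S_i, so C_i ⊕ C'_i = P_i ⊕ P'_i and thus P'_i = P_i ⊕ C_i ⊕ C'_i.
P'[0]: B7 ⊕ 90 ⊕ 67 = 40.
P'[1]: 95 ⊕ B1 ⊕ 98 = BC.
P'[2]: CA ⊕ EF ⊕ A6 = 83.
P'[3]: E6 ⊕ C4 ⊕ C6 = E4.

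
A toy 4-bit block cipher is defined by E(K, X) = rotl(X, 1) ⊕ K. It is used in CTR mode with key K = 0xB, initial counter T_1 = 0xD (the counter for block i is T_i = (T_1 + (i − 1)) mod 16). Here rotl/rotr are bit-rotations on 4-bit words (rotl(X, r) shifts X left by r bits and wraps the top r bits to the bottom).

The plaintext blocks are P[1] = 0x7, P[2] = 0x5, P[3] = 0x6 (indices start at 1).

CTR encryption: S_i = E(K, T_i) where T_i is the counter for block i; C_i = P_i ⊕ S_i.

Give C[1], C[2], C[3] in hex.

C[1]: T = 0xD, S = E(K, T) = 0x0; 0x7 ⊕ 0x0 = 0x7.
C[2]: T = 0xE, S = E(K, T) = 0x6; 0x5 ⊕ 0x6 = 0x3.
C[3]: T = 0xF, S = E(K, T) = 0x4; 0x6 ⊕ 0x4 = 0x2.

C[1] = 0x7, C[2] = 0x3, C[3] = 0x2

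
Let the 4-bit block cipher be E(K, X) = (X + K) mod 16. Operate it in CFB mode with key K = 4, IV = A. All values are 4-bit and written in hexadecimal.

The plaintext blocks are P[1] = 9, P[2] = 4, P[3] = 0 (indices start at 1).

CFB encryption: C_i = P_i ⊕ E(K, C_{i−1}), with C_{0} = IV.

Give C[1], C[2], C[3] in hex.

C[1] = 7, C[2] = F, C[3] = 3

C[1]: E(K, A) = E; 9 ⊕ E = 7.
C[2]: E(K, 7) = B; 4 ⊕ B = F.
C[3]: E(K, F) = 3; 0 ⊕ 3 = 3.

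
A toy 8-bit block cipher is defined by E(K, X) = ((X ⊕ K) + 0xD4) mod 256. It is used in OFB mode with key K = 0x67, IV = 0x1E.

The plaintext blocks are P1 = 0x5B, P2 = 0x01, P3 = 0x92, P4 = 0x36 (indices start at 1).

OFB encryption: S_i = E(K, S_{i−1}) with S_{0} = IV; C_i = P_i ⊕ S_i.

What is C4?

C1: S = E(K, 0x1E) = 0x4D; 0x5B ⊕ 0x4D = 0x16.
C2: S = E(K, 0x4D) = 0xFE; 0x01 ⊕ 0xFE = 0xFF.
C3: S = E(K, 0xFE) = 0x6D; 0x92 ⊕ 0x6D = 0xFF.
C4: S = E(K, 0x6D) = 0xDE; 0x36 ⊕ 0xDE = 0xE8.

C4 = 0xE8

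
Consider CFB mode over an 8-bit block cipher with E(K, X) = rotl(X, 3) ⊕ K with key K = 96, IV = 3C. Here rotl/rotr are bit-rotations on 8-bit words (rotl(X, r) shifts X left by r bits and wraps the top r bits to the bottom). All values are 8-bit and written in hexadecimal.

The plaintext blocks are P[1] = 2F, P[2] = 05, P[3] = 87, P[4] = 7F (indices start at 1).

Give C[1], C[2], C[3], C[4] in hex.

C[1] = 58, C[2] = 51, C[3] = 9B, C[4] = 35

CFB encryption: C_i = P_i ⊕ E(K, C_{i−1}), with C_{0} = IV.
C[1]: E(K, 3C) = 77; 2F ⊕ 77 = 58.
C[2]: E(K, 58) = 54; 05 ⊕ 54 = 51.
C[3]: E(K, 51) = 1C; 87 ⊕ 1C = 9B.
C[4]: E(K, 9B) = 4A; 7F ⊕ 4A = 35.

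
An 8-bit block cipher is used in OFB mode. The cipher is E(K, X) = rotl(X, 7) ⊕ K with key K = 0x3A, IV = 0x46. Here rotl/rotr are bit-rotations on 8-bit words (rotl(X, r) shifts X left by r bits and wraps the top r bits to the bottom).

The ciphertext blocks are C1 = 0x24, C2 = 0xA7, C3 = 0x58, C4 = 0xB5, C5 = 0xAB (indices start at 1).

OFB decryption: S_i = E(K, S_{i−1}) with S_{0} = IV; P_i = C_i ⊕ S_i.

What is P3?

P3 = 0x39

P1: S = E(K, 0x46) = 0x19; 0x24 ⊕ 0x19 = 0x3D.
P2: S = E(K, 0x19) = 0xB6; 0xA7 ⊕ 0xB6 = 0x11.
P3: S = E(K, 0xB6) = 0x61; 0x58 ⊕ 0x61 = 0x39.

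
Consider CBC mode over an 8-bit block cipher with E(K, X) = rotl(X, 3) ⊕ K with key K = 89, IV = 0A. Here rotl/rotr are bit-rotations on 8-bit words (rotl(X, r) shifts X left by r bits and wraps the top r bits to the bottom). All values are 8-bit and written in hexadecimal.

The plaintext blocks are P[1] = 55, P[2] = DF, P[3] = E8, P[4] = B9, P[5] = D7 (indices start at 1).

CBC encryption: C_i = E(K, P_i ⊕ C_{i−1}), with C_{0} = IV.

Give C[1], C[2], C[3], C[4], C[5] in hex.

C[1] = 73, C[2] = EC, C[3] = A9, C[4] = 09, C[5] = 7F

C[1]: P[1] ⊕ 0A = 5F; E(K, 5F) = 73.
C[2]: P[2] ⊕ 73 = AC; E(K, AC) = EC.
C[3]: P[3] ⊕ EC = 04; E(K, 04) = A9.
C[4]: P[4] ⊕ A9 = 10; E(K, 10) = 09.
C[5]: P[5] ⊕ 09 = DE; E(K, DE) = 7F.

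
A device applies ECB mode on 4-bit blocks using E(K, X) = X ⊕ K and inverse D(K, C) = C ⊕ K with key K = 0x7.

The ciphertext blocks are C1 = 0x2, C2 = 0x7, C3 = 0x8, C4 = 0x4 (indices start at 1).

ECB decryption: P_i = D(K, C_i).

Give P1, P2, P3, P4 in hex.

P1 = 0x5, P2 = 0x0, P3 = 0xF, P4 = 0x3

P1: D(K, 0x2) = 0x5.
P2: D(K, 0x7) = 0x0.
P3: D(K, 0x8) = 0xF.
P4: D(K, 0x4) = 0x3.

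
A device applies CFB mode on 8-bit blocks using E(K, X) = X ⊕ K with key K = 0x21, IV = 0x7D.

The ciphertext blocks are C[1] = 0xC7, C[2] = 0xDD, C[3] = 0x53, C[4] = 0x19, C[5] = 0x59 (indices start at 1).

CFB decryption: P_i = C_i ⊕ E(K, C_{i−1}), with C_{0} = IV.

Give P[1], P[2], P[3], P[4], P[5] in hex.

P[1]: E(K, 0x7D) = 0x5C; 0xC7 ⊕ 0x5C = 0x9B.
P[2]: E(K, 0xC7) = 0xE6; 0xDD ⊕ 0xE6 = 0x3B.
P[3]: E(K, 0xDD) = 0xFC; 0x53 ⊕ 0xFC = 0xAF.
P[4]: E(K, 0x53) = 0x72; 0x19 ⊕ 0x72 = 0x6B.
P[5]: E(K, 0x19) = 0x38; 0x59 ⊕ 0x38 = 0x61.

P[1] = 0x9B, P[2] = 0x3B, P[3] = 0xAF, P[4] = 0x6B, P[5] = 0x61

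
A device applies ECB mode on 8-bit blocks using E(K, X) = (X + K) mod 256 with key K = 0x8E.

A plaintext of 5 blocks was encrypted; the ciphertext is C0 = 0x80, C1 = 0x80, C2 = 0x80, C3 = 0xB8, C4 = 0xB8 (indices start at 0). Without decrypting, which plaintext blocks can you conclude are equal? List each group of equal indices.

ECB encrypts each block independently with the same key, so equal ciphertext blocks imply equal plaintext blocks.
C0 = C1 = C2 = 0x80, so P0 = P1 = P2.
C3 = C4 = 0xB8, so P3 = P4.

P0 = P1 = P2; P3 = P4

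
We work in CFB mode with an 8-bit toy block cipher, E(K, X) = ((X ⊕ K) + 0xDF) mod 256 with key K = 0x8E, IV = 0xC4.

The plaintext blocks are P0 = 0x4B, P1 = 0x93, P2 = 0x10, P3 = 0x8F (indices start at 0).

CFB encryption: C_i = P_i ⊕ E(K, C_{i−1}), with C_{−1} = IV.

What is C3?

C3 = 0x85

C0: E(K, 0xC4) = 0x29; 0x4B ⊕ 0x29 = 0x62.
C1: E(K, 0x62) = 0xCB; 0x93 ⊕ 0xCB = 0x58.
C2: E(K, 0x58) = 0xB5; 0x10 ⊕ 0xB5 = 0xA5.
C3: E(K, 0xA5) = 0x0A; 0x8F ⊕ 0x0A = 0x85.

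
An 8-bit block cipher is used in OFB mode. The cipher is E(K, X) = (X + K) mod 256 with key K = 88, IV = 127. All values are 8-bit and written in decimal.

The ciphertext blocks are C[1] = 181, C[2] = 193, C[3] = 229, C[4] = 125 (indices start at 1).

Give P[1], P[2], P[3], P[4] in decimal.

OFB decryption: S_i = E(K, S_{i−1}) with S_{0} = IV; P_i = C_i ⊕ S_i.
P[1]: S = E(K, 127) = 215; 181 ⊕ 215 = 98.
P[2]: S = E(K, 215) = 47; 193 ⊕ 47 = 238.
P[3]: S = E(K, 47) = 135; 229 ⊕ 135 = 98.
P[4]: S = E(K, 135) = 223; 125 ⊕ 223 = 162.

P[1] = 98, P[2] = 238, P[3] = 98, P[4] = 162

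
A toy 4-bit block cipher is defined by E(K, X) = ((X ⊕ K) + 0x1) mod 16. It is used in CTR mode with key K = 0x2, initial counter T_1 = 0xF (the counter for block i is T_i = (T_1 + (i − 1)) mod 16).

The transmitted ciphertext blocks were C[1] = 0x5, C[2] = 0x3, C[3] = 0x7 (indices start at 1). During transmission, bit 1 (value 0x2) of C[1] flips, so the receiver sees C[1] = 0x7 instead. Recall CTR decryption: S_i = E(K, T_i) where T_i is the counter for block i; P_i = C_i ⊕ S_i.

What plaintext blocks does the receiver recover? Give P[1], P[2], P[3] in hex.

Only C[1] changed, to 0x7. In CTR, a change in C_i flips the same bit in P_i only; the keystream is unaffected. Decrypting the received ciphertext:
P[1]: T = 0xF, S = E(K, T) = 0xE; 0x7 ⊕ 0xE = 0x9.
P[2]: T = 0x0, S = E(K, T) = 0x3; 0x3 ⊕ 0x3 = 0x0.
P[3]: T = 0x1, S = E(K, T) = 0x4; 0x7 ⊕ 0x4 = 0x3.
Blocks that differ from the original plaintext: P[1].

P[1] = 0x9, P[2] = 0x0, P[3] = 0x3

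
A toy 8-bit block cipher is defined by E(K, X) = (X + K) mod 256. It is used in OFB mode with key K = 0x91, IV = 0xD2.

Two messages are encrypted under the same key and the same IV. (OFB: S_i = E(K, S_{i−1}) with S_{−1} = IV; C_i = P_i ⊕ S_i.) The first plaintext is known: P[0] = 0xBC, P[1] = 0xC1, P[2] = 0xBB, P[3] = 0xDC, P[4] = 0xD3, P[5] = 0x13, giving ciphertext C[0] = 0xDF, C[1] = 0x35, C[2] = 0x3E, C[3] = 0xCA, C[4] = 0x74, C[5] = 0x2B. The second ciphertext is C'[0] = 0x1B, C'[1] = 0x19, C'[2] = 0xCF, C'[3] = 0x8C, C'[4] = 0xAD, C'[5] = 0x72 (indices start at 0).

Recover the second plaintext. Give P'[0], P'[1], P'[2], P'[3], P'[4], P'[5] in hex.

P'[0] = 0x78, P'[1] = 0xED, P'[2] = 0x4A, P'[3] = 0x9A, P'[4] = 0x0A, P'[5] = 0x4A

In OFB with a reused IV, both messages share the same keystream S_i, so C_i ⊕ C'_i = P_i ⊕ P'_i and thus P'_i = P_i ⊕ C_i ⊕ C'_i.
P'[0]: 0xBC ⊕ 0xDF ⊕ 0x1B = 0x78.
P'[1]: 0xC1 ⊕ 0x35 ⊕ 0x19 = 0xED.
P'[2]: 0xBB ⊕ 0x3E ⊕ 0xCF = 0x4A.
P'[3]: 0xDC ⊕ 0xCA ⊕ 0x8C = 0x9A.
P'[4]: 0xD3 ⊕ 0x74 ⊕ 0xAD = 0x0A.
P'[5]: 0x13 ⊕ 0x2B ⊕ 0x72 = 0x4A.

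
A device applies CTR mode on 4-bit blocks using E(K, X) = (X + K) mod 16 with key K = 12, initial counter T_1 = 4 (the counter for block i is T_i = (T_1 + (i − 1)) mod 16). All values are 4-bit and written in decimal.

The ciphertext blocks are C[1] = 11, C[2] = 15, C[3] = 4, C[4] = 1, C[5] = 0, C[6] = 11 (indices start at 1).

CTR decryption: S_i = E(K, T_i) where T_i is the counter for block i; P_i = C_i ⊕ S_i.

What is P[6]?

P[6]: T = 9, S = E(K, T) = 5; 11 ⊕ 5 = 14.

P[6] = 14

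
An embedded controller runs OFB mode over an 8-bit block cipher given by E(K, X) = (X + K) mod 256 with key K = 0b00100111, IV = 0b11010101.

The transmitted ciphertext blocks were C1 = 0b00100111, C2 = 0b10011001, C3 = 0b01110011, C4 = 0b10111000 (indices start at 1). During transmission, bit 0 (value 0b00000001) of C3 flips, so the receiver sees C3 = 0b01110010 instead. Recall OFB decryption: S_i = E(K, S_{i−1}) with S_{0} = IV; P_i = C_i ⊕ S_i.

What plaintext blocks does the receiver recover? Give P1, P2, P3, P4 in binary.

Only C3 changed, to 0b01110010. In OFB, a change in C_i flips the same bit in P_i only; the keystream is unaffected. Decrypting the received ciphertext:
P1: S = E(K, 0b11010101) = 0b11111100; 0b00100111 ⊕ 0b11111100 = 0b11011011.
P2: S = E(K, 0b11111100) = 0b00100011; 0b10011001 ⊕ 0b00100011 = 0b10111010.
P3: S = E(K, 0b00100011) = 0b01001010; 0b01110010 ⊕ 0b01001010 = 0b00111000.
P4: S = E(K, 0b01001010) = 0b01110001; 0b10111000 ⊕ 0b01110001 = 0b11001001.
Blocks that differ from the original plaintext: P3.

P1 = 0b11011011, P2 = 0b10111010, P3 = 0b00111000, P4 = 0b11001001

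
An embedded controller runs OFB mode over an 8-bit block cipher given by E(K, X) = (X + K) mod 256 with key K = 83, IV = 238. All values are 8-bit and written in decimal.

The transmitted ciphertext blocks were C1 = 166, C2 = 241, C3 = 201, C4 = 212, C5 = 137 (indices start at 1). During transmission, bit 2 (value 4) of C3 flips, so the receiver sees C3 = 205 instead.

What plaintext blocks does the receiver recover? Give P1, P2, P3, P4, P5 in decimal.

OFB decryption: S_i = E(K, S_{i−1}) with S_{0} = IV; P_i = C_i ⊕ S_i.
Only C3 changed, to 205. In OFB, a change in C_i flips the same bit in P_i only; the keystream is unaffected. Decrypting the received ciphertext:
P1: S = E(K, 238) = 65; 166 ⊕ 65 = 231.
P2: S = E(K, 65) = 148; 241 ⊕ 148 = 101.
P3: S = E(K, 148) = 231; 205 ⊕ 231 = 42.
P4: S = E(K, 231) = 58; 212 ⊕ 58 = 238.
P5: S = E(K, 58) = 141; 137 ⊕ 141 = 4.
Blocks that differ from the original plaintext: P3.

P1 = 231, P2 = 101, P3 = 42, P4 = 238, P5 = 4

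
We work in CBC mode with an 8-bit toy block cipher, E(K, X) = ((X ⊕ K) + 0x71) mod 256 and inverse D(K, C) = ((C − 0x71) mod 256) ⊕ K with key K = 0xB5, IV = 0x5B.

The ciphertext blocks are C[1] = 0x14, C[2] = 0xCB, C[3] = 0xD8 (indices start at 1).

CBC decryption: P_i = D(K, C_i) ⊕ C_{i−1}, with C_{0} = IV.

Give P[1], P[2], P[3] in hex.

P[1]: D(K, 0x14) = 0x16; 0x16 ⊕ 0x5B = 0x4D.
P[2]: D(K, 0xCB) = 0xEF; 0xEF ⊕ 0x14 = 0xFB.
P[3]: D(K, 0xD8) = 0xD2; 0xD2 ⊕ 0xCB = 0x19.

P[1] = 0x4D, P[2] = 0xFB, P[3] = 0x19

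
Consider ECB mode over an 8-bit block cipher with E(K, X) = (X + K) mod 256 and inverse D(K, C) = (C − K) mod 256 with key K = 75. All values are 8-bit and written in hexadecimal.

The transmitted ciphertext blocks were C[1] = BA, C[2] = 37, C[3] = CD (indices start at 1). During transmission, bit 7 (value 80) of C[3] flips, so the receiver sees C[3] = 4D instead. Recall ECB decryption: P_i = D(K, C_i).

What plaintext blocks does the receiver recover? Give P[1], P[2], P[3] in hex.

Only C[3] changed, to 4D. In ECB, a change in C_i affects only P_i. Decrypting the received ciphertext:
P[1]: D(K, BA) = 45.
P[2]: D(K, 37) = C2.
P[3]: D(K, 4D) = D8.
Blocks that differ from the original plaintext: P[3].

P[1] = 45, P[2] = C2, P[3] = D8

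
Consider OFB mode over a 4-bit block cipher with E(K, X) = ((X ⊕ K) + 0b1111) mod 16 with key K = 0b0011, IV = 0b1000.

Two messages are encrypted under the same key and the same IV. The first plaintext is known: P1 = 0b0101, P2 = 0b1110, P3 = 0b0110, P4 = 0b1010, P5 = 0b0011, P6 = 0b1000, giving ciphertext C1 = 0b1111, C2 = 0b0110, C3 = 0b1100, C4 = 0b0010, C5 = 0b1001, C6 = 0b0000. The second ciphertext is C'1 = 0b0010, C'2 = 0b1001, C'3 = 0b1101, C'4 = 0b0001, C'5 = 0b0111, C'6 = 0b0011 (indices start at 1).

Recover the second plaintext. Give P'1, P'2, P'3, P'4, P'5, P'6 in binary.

In OFB with a reused IV, both messages share the same keystream S_i, so C_i ⊕ C'_i = P_i ⊕ P'_i and thus P'_i = P_i ⊕ C_i ⊕ C'_i.
P'1: 0b0101 ⊕ 0b1111 ⊕ 0b0010 = 0b1000.
P'2: 0b1110 ⊕ 0b0110 ⊕ 0b1001 = 0b0001.
P'3: 0b0110 ⊕ 0b1100 ⊕ 0b1101 = 0b0111.
P'4: 0b1010 ⊕ 0b0010 ⊕ 0b0001 = 0b1001.
P'5: 0b0011 ⊕ 0b1001 ⊕ 0b0111 = 0b1101.
P'6: 0b1000 ⊕ 0b0000 ⊕ 0b0011 = 0b1011.

P'1 = 0b1000, P'2 = 0b0001, P'3 = 0b0111, P'4 = 0b1001, P'5 = 0b1101, P'6 = 0b1011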